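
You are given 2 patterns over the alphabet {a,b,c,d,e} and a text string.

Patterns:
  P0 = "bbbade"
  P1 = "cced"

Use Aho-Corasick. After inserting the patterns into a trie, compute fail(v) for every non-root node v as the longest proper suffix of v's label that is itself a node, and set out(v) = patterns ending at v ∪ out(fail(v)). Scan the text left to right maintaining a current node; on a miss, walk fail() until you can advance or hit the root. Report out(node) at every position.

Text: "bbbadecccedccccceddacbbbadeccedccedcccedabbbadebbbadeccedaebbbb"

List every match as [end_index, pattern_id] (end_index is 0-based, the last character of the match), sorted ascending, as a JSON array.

Build automaton:
Trie (insert patterns):
  0='ε' goto b→1 c→7
  1='b' goto b→2
  2='bb' goto b→3
  3='bbb' goto a→4
  4='bbba' goto d→5
  5='bbbad' goto e→6
  6='bbbade' goto ·  ←P0
  7='c' goto c→8
  8='cc' goto e→9
  9='cce' goto d→10
  10='cced' goto ·  ←P1

Failure links (BFS by depth):
  fail(1) 'b': from fail(0)=0 chase 'b': 0 ⇒ 0;  out=∅∪out(0)=∅
  fail(7) 'c': from fail(0)=0 chase 'c': 0 ⇒ 0;  out=∅∪out(0)=∅
  fail(2) 'bb': from fail(1)=0 chase 'b': 0 ⇒ 1;  out=∅∪out(1)=∅
  fail(8) 'cc': from fail(7)=0 chase 'c': 0 ⇒ 7;  out=∅∪out(7)=∅
  fail(3) 'bbb': from fail(2)=1 chase 'b': 1 ⇒ 2;  out=∅∪out(2)=∅
  fail(9) 'cce': from fail(8)=7 chase 'e': 7→0 ⇒ 0;  out=∅∪out(0)=∅
  fail(4) 'bbba': from fail(3)=2 chase 'a': 2→1→0 ⇒ 0;  out=∅∪out(0)=∅
  fail(10) 'cced': from fail(9)=0 chase 'd': 0 ⇒ 0;  out={1}∪out(0)={1}
  fail(5) 'bbbad': from fail(4)=0 chase 'd': 0 ⇒ 0;  out=∅∪out(0)=∅
  fail(6) 'bbbade': from fail(5)=0 chase 'e': 0 ⇒ 0;  out={0}∪out(0)={0}

Run:
pos 0 'b': at 1
pos 1 'b': at 2
pos 2 'b': at 3
pos 3 'a': at 4
pos 4 'd': at 5
pos 5 'e': at 6  → match P0@[0:5]
pos 6 'c': at 7 ·f
pos 7 'c': at 8
pos 8 'c': at 8 ·f
pos 9 'e': at 9
pos 10 'd': at 10  → match P1@[7:10]
pos 11 'c': at 7 ·f
pos 12 'c': at 8
pos 13 'c': at 8 ·f
pos 14 'c': at 8 ·f
pos 15 'c': at 8 ·f
pos 16 'e': at 9
pos 17 'd': at 10  → match P1@[14:17]
pos 18 'd': at 0 ·f
pos 19 'a': at 0
pos 20 'c': at 7
pos 21 'b': at 1 ·f
pos 22 'b': at 2
pos 23 'b': at 3
pos 24 'a': at 4
pos 25 'd': at 5
pos 26 'e': at 6  → match P0@[21:26]
pos 27 'c': at 7 ·f
pos 28 'c': at 8
pos 29 'e': at 9
pos 30 'd': at 10  → match P1@[27:30]
pos 31 'c': at 7 ·f
pos 32 'c': at 8
pos 33 'e': at 9
pos 34 'd': at 10  → match P1@[31:34]
pos 35 'c': at 7 ·f
pos 36 'c': at 8
pos 37 'c': at 8 ·f
pos 38 'e': at 9
pos 39 'd': at 10  → match P1@[36:39]
pos 40 'a': at 0 ·f
pos 41 'b': at 1
pos 42 'b': at 2
pos 43 'b': at 3
pos 44 'a': at 4
pos 45 'd': at 5
pos 46 'e': at 6  → match P0@[41:46]
pos 47 'b': at 1 ·f
pos 48 'b': at 2
pos 49 'b': at 3
pos 50 'a': at 4
pos 51 'd': at 5
pos 52 'e': at 6  → match P0@[47:52]
pos 53 'c': at 7 ·f
pos 54 'c': at 8
pos 55 'e': at 9
pos 56 'd': at 10  → match P1@[53:56]
pos 57 'a': at 0 ·f
pos 58 'e': at 0
pos 59 'b': at 1
pos 60 'b': at 2
pos 61 'b': at 3
pos 62 'b': at 3 ·f

Matches: [[5,0],[10,1],[17,1],[26,0],[30,1],[34,1],[39,1],[46,0],[52,0],[56,1]]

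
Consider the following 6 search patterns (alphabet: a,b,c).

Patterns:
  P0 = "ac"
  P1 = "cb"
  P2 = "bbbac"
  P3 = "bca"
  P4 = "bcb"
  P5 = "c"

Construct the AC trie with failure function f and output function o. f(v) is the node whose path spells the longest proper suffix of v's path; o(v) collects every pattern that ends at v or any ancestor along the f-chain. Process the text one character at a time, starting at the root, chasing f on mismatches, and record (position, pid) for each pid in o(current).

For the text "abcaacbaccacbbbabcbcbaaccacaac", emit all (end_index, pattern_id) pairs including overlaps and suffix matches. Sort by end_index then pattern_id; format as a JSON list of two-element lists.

Build:
Trie nodes:
  0='ε' goto a→1 b→5 c→3
  1='a' goto c→2
  2='ac' goto ·  [P0 ends]
  3='c' goto b→4  [P5 ends]
  4='cb' goto ·  [P1 ends]
  5='b' goto b→6 c→10
  6='bb' goto b→7
  7='bbb' goto a→8
  8='bbba' goto c→9
  9='bbbac' goto ·  [P2 ends]
  10='bc' goto a→11 b→12
  11='bca' goto ·  [P3 ends]
  12='bcb' goto ·  [P4 ends]

Failure links (BFS by depth):
  n1('a'): parent n0 fail=0; on 'a' 0 → fail=0;  out ∅∪∅=∅
  n3('c'): parent n0 fail=0; on 'c' 0 → fail=0;  out {5}∪∅={5}
  n5('b'): parent n0 fail=0; on 'b' 0 → fail=0;  out ∅∪∅=∅
  n2('ac'): parent n1 fail=0; on 'c' 0 → fail=3;  out {0}∪{5}={0,5}
  n4('cb'): parent n3 fail=0; on 'b' 0 → fail=5;  out {1}∪∅={1}
  n6('bb'): parent n5 fail=0; on 'b' 0 → fail=5;  out ∅∪∅=∅
  n10('bc'): parent n5 fail=0; on 'c' 0 → fail=3;  out ∅∪{5}={5}
  n7('bbb'): parent n6 fail=5; on 'b' 5 → fail=6;  out ∅∪∅=∅
  n11('bca'): parent n10 fail=3; on 'a' 3→0 → fail=1;  out {3}∪∅={3}
  n12('bcb'): parent n10 fail=3; on 'b' 3 → fail=4;  out {4}∪{1}={1,4}
  n8('bbba'): parent n7 fail=6; on 'a' 6→5→0 → fail=1;  out ∅∪∅=∅
  n9('bbbac'): parent n8 fail=1; on 'c' 1 → fail=2;  out {2}∪{0,5}={0,2,5}

Run:
[0] read 'a'  n0⇒n1
[1] read 'b'  n1⇒n5 (via fail)
[2] read 'c'  n5⇒n10  emit P5@[2:2]
[3] read 'a'  n10⇒n11  emit P3@[1:3]
[4] read 'a'  n11⇒n1 (via fail)
[5] read 'c'  n1⇒n2  emit P0@[4:5],P5@[5:5]
[6] read 'b'  n2⇒n4 (via fail)  emit P1@[5:6]
[7] read 'a'  n4⇒n1 (via fail)
[8] read 'c'  n1⇒n2  emit P0@[7:8],P5@[8:8]
[9] read 'c'  n2⇒n3 (via fail)  emit P5@[9:9]
[10] read 'a'  n3⇒n1 (via fail)
[11] read 'c'  n1⇒n2  emit P0@[10:11],P5@[11:11]
[12] read 'b'  n2⇒n4 (via fail)  emit P1@[11:12]
[13] read 'b'  n4⇒n6 (via fail)
[14] read 'b'  n6⇒n7
[15] read 'a'  n7⇒n8
[16] read 'b'  n8⇒n5 (via fail)
[17] read 'c'  n5⇒n10  emit P5@[17:17]
[18] read 'b'  n10⇒n12  emit P1@[17:18],P4@[16:18]
[19] read 'c'  n12⇒n10 (via fail)  emit P5@[19:19]
[20] read 'b'  n10⇒n12  emit P1@[19:20],P4@[18:20]
[21] read 'a'  n12⇒n1 (via fail)
[22] read 'a'  n1⇒n1 (via fail)
[23] read 'c'  n1⇒n2  emit P0@[22:23],P5@[23:23]
[24] read 'c'  n2⇒n3 (via fail)  emit P5@[24:24]
[25] read 'a'  n3⇒n1 (via fail)
[26] read 'c'  n1⇒n2  emit P0@[25:26],P5@[26:26]
[27] read 'a'  n2⇒n1 (via fail)
[28] read 'a'  n1⇒n1 (via fail)
[29] read 'c'  n1⇒n2  emit P0@[28:29],P5@[29:29]

Matches: [[2,5],[3,3],[5,0],[5,5],[6,1],[8,0],[8,5],[9,5],[11,0],[11,5],[12,1],[17,5],[18,1],[18,4],[19,5],[20,1],[20,4],[23,0],[23,5],[24,5],[26,0],[26,5],[29,0],[29,5]]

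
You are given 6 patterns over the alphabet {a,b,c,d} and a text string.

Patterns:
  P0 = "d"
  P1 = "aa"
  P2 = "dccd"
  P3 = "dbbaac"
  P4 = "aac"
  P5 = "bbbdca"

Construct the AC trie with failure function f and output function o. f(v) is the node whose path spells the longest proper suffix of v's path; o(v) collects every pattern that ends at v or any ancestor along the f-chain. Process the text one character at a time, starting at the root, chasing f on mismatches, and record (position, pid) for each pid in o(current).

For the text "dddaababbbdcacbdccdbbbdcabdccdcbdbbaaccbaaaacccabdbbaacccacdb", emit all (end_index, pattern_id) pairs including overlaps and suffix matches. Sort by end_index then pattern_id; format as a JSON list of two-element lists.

Construct AC machine:
Trie (insert patterns):
  n0 'ε': a→2 b→13 d→1
  n1 'd': b→7 c→4  [P0 ends]
  n2 'a': a→3
  n3 'aa': c→12  [P1 ends]
  n4 'dc': c→5
  n5 'dcc': d→6
  n6 'dccd': ·  [P2 ends]
  n7 'db': b→8
  n8 'dbb': a→9
  n9 'dbba': a→10
  n10 'dbbaa': c→11
  n11 'dbbaac': ·  [P3 ends]
  n12 'aac': ·  [P4 ends]
  n13 'b': b→14
  n14 'bb': b→15
  n15 'bbb': d→16
  n16 'bbbd': c→17
  n17 'bbbdc': a→18
  n18 'bbbdca': ·  [P5 ends]

Failure links (BFS by depth):
  n1('d'): parent n0 fail=0; on 'd' 0 → fail=0;  out {0}∪∅={0}
  n2('a'): parent n0 fail=0; on 'a' 0 → fail=0;  out ∅∪∅=∅
  n13('b'): parent n0 fail=0; on 'b' 0 → fail=0;  out ∅∪∅=∅
  n3('aa'): parent n2 fail=0; on 'a' 0 → fail=2;  out {1}∪∅={1}
  n4('dc'): parent n1 fail=0; on 'c' 0 → fail=0;  out ∅∪∅=∅
  n7('db'): parent n1 fail=0; on 'b' 0 → fail=13;  out ∅∪∅=∅
  n14('bb'): parent n13 fail=0; on 'b' 0 → fail=13;  out ∅∪∅=∅
  n5('dcc'): parent n4 fail=0; on 'c' 0 → fail=0;  out ∅∪∅=∅
  n8('dbb'): parent n7 fail=13; on 'b' 13 → fail=14;  out ∅∪∅=∅
  n12('aac'): parent n3 fail=2; on 'c' 2→0 → fail=0;  out {4}∪∅={4}
  n15('bbb'): parent n14 fail=13; on 'b' 13 → fail=14;  out ∅∪∅=∅
  n6('dccd'): parent n5 fail=0; on 'd' 0 → fail=1;  out {2}∪{0}={0,2}
  n9('dbba'): parent n8 fail=14; on 'a' 14→13→0 → fail=2;  out ∅∪∅=∅
  n16('bbbd'): parent n15 fail=14; on 'd' 14→13→0 → fail=1;  out ∅∪{0}={0}
  n10('dbbaa'): parent n9 fail=2; on 'a' 2 → fail=3;  out ∅∪{1}={1}
  n17('bbbdc'): parent n16 fail=1; on 'c' 1 → fail=4;  out ∅∪∅=∅
  n11('dbbaac'): parent n10 fail=3; on 'c' 3 → fail=12;  out {3}∪{4}={3,4}
  n18('bbbdca'): parent n17 fail=4; on 'a' 4→0 → fail=2;  out {5}∪∅={5}

Scan:
[0] read 'd'  n0⇒n1  emit P0@[0:0]
[1] read 'd'  n1⇒n1 ·f  emit P0@[1:1]
[2] read 'd'  n1⇒n1 ·f  emit P0@[2:2]
[3] read 'a'  n1⇒n2 ·f
[4] read 'a'  n2⇒n3  emit P1@[3:4]
[5] read 'b'  n3⇒n13 ·f
[6] read 'a'  n13⇒n2 ·f
[7] read 'b'  n2⇒n13 ·f
[8] read 'b'  n13⇒n14
[9] read 'b'  n14⇒n15
[10] read 'd'  n15⇒n16  emit P0@[10:10]
[11] read 'c'  n16⇒n17
[12] read 'a'  n17⇒n18  emit P5@[7:12]
[13] read 'c'  n18⇒n0 ·f
[14] read 'b'  n0⇒n13
[15] read 'd'  n13⇒n1 ·f  emit P0@[15:15]
[16] read 'c'  n1⇒n4
[17] read 'c'  n4⇒n5
[18] read 'd'  n5⇒n6  emit P0@[18:18],P2@[15:18]
[19] read 'b'  n6⇒n7 ·f
[20] read 'b'  n7⇒n8
[21] read 'b'  n8⇒n15 ·f
[22] read 'd'  n15⇒n16  emit P0@[22:22]
[23] read 'c'  n16⇒n17
[24] read 'a'  n17⇒n18  emit P5@[19:24]
[25] read 'b'  n18⇒n13 ·f
[26] read 'd'  n13⇒n1 ·f  emit P0@[26:26]
[27] read 'c'  n1⇒n4
[28] read 'c'  n4⇒n5
[29] read 'd'  n5⇒n6  emit P0@[29:29],P2@[26:29]
[30] read 'c'  n6⇒n4 ·f
[31] read 'b'  n4⇒n13 ·f
[32] read 'd'  n13⇒n1 ·f  emit P0@[32:32]
[33] read 'b'  n1⇒n7
[34] read 'b'  n7⇒n8
[35] read 'a'  n8⇒n9
[36] read 'a'  n9⇒n10  emit P1@[35:36]
[37] read 'c'  n10⇒n11  emit P3@[32:37],P4@[35:37]
[38] read 'c'  n11⇒n0 ·f
[39] read 'b'  n0⇒n13
[40] read 'a'  n13⇒n2 ·f
[41] read 'a'  n2⇒n3  emit P1@[40:41]
[42] read 'a'  n3⇒n3 ·f  emit P1@[41:42]
[43] read 'a'  n3⇒n3 ·f  emit P1@[42:43]
[44] read 'c'  n3⇒n12  emit P4@[42:44]
[45] read 'c'  n12⇒n0 ·f
[46] read 'c'  n0⇒n0
[47] read 'a'  n0⇒n2
[48] read 'b'  n2⇒n13 ·f
[49] read 'd'  n13⇒n1 ·f  emit P0@[49:49]
[50] read 'b'  n1⇒n7
[51] read 'b'  n7⇒n8
[52] read 'a'  n8⇒n9
[53] read 'a'  n9⇒n10  emit P1@[52:53]
[54] read 'c'  n10⇒n11  emit P3@[49:54],P4@[52:54]
[55] read 'c'  n11⇒n0 ·f
[56] read 'c'  n0⇒n0
[57] read 'a'  n0⇒n2
[58] read 'c'  n2⇒n0 ·f
[59] read 'd'  n0⇒n1  emit P0@[59:59]
[60] read 'b'  n1⇒n7

All matches (sorted): [[0,0],[1,0],[2,0],[4,1],[10,0],[12,5],[15,0],[18,0],[18,2],[22,0],[24,5],[26,0],[29,0],[29,2],[32,0],[36,1],[37,3],[37,4],[41,1],[42,1],[43,1],[44,4],[49,0],[53,1],[54,3],[54,4],[59,0]]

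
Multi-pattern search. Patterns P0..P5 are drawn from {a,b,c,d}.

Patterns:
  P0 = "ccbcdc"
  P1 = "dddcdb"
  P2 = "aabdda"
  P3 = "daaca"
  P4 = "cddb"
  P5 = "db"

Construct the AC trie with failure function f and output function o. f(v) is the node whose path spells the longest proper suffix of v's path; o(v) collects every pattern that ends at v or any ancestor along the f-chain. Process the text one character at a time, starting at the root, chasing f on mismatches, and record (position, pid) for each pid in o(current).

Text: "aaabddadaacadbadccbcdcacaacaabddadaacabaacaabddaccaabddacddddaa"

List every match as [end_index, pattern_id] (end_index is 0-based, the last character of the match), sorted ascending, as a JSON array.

Construct AC machine:
Trie (insert patterns):
  0='ε' goto a→13 c→1 d→7
  1='c' goto c→2 d→23
  2='cc' goto b→3
  3='ccb' goto c→4
  4='ccbc' goto d→5
  5='ccbcd' goto c→6
  6='ccbcdc' goto ·  ←P0
  7='d' goto a→19 b→26 d→8
  8='dd' goto d→9
  9='ddd' goto c→10
  10='dddc' goto d→11
  11='dddcd' goto b→12
  12='dddcdb' goto ·  ←P1
  13='a' goto a→14
  14='aa' goto b→15
  15='aab' goto d→16
  16='aabd' goto d→17
  17='aabdd' goto a→18
  18='aabdda' goto ·  ←P2
  19='da' goto a→20
  20='daa' goto c→21
  21='daac' goto a→22
  22='daaca' goto ·  ←P3
  23='cd' goto d→24
  24='cdd' goto b→25
  25='cddb' goto ·  ←P4
  26='db' goto ·  ←P5

BFS fail/out derivation:
  fail(1) 'c': from fail(0)=0 chase 'c': 0 ⇒ 0;  out=∅∪out(0)=∅
  fail(7) 'd': from fail(0)=0 chase 'd': 0 ⇒ 0;  out=∅∪out(0)=∅
  fail(13) 'a': from fail(0)=0 chase 'a': 0 ⇒ 0;  out=∅∪out(0)=∅
  fail(2) 'cc': from fail(1)=0 chase 'c': 0 ⇒ 1;  out=∅∪out(1)=∅
  fail(8) 'dd': from fail(7)=0 chase 'd': 0 ⇒ 7;  out=∅∪out(7)=∅
  fail(14) 'aa': from fail(13)=0 chase 'a': 0 ⇒ 13;  out=∅∪out(13)=∅
  fail(19) 'da': from fail(7)=0 chase 'a': 0 ⇒ 13;  out=∅∪out(13)=∅
  fail(23) 'cd': from fail(1)=0 chase 'd': 0 ⇒ 7;  out=∅∪out(7)=∅
  fail(26) 'db': from fail(7)=0 chase 'b': 0 ⇒ 0;  out={5}∪out(0)={5}
  fail(3) 'ccb': from fail(2)=1 chase 'b': 1→0 ⇒ 0;  out=∅∪out(0)=∅
  fail(9) 'ddd': from fail(8)=7 chase 'd': 7 ⇒ 8;  out=∅∪out(8)=∅
  fail(15) 'aab': from fail(14)=13 chase 'b': 13→0 ⇒ 0;  out=∅∪out(0)=∅
  fail(20) 'daa': from fail(19)=13 chase 'a': 13 ⇒ 14;  out=∅∪out(14)=∅
  fail(24) 'cdd': from fail(23)=7 chase 'd': 7 ⇒ 8;  out=∅∪out(8)=∅
  fail(4) 'ccbc': from fail(3)=0 chase 'c': 0 ⇒ 1;  out=∅∪out(1)=∅
  fail(10) 'dddc': from fail(9)=8 chase 'c': 8→7→0 ⇒ 1;  out=∅∪out(1)=∅
  fail(16) 'aabd': from fail(15)=0 chase 'd': 0 ⇒ 7;  out=∅∪out(7)=∅
  fail(21) 'daac': from fail(20)=14 chase 'c': 14→13→0 ⇒ 1;  out=∅∪out(1)=∅
  fail(25) 'cddb': from fail(24)=8 chase 'b': 8→7 ⇒ 26;  out={4}∪out(26)={4,5}
  fail(5) 'ccbcd': from fail(4)=1 chase 'd': 1 ⇒ 23;  out=∅∪out(23)=∅
  fail(11) 'dddcd': from fail(10)=1 chase 'd': 1 ⇒ 23;  out=∅∪out(23)=∅
  fail(17) 'aabdd': from fail(16)=7 chase 'd': 7 ⇒ 8;  out=∅∪out(8)=∅
  fail(22) 'daaca': from fail(21)=1 chase 'a': 1→0 ⇒ 13;  out={3}∪out(13)={3}
  fail(6) 'ccbcdc': from fail(5)=23 chase 'c': 23→7→0 ⇒ 1;  out={0}∪out(1)={0}
  fail(12) 'dddcdb': from fail(11)=23 chase 'b': 23→7 ⇒ 26;  out={1}∪out(26)={1,5}
  fail(18) 'aabdda': from fail(17)=8 chase 'a': 8→7 ⇒ 19;  out={2}∪out(19)={2}

Run:
i=0 'a': node 0→13
i=1 'a': node 13→14
i=2 'a': node 14→14 (fail-walked)
i=3 'b': node 14→15
i=4 'd': node 15→16
i=5 'd': node 16→17
i=6 'a': node 17→18  emit P2@[1:6]
i=7 'd': node 18→7 (fail-walked)
i=8 'a': node 7→19
i=9 'a': node 19→20
i=10 'c': node 20→21
i=11 'a': node 21→22  emit P3@[7:11]
i=12 'd': node 22→7 (fail-walked)
i=13 'b': node 7→26  emit P5@[12:13]
i=14 'a': node 26→13 (fail-walked)
i=15 'd': node 13→7 (fail-walked)
i=16 'c': node 7→1 (fail-walked)
i=17 'c': node 1→2
i=18 'b': node 2→3
i=19 'c': node 3→4
i=20 'd': node 4→5
i=21 'c': node 5→6  emit P0@[16:21]
i=22 'a': node 6→13 (fail-walked)
i=23 'c': node 13→1 (fail-walked)
i=24 'a': node 1→13 (fail-walked)
i=25 'a': node 13→14
i=26 'c': node 14→1 (fail-walked)
i=27 'a': node 1→13 (fail-walked)
i=28 'a': node 13→14
i=29 'b': node 14→15
i=30 'd': node 15→16
i=31 'd': node 16→17
i=32 'a': node 17→18  emit P2@[27:32]
i=33 'd': node 18→7 (fail-walked)
i=34 'a': node 7→19
i=35 'a': node 19→20
i=36 'c': node 20→21
i=37 'a': node 21→22  emit P3@[33:37]
i=38 'b': node 22→0 (fail-walked)
i=39 'a': node 0→13
i=40 'a': node 13→14
i=41 'c': node 14→1 (fail-walked)
i=42 'a': node 1→13 (fail-walked)
i=43 'a': node 13→14
i=44 'b': node 14→15
i=45 'd': node 15→16
i=46 'd': node 16→17
i=47 'a': node 17→18  emit P2@[42:47]
i=48 'c': node 18→1 (fail-walked)
i=49 'c': node 1→2
i=50 'a': node 2→13 (fail-walked)
i=51 'a': node 13→14
i=52 'b': node 14→15
i=53 'd': node 15→16
i=54 'd': node 16→17
i=55 'a': node 17→18  emit P2@[50:55]
i=56 'c': node 18→1 (fail-walked)
i=57 'd': node 1→23
i=58 'd': node 23→24
i=59 'd': node 24→9 (fail-walked)
i=60 'd': node 9→9 (fail-walked)
i=61 'a': node 9→19 (fail-walked)
i=62 'a': node 19→20

All matches (sorted): [[6,2],[11,3],[13,5],[21,0],[32,2],[37,3],[47,2],[55,2]]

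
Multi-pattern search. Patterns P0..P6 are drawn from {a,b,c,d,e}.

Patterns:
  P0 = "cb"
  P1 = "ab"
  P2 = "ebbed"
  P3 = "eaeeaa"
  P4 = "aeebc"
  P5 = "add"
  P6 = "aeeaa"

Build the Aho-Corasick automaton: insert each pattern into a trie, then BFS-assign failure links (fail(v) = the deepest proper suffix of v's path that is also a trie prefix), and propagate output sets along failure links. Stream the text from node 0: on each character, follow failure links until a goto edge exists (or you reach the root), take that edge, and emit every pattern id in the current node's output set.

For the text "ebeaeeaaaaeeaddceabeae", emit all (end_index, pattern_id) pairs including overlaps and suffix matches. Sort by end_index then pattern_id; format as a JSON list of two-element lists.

Build:
Trie nodes:
  0='ε' goto a→3 c→1 e→5
  1='c' goto b→2
  2='cb' goto ·  [P0 ends]
  3='a' goto b→4 d→19 e→15
  4='ab' goto ·  [P1 ends]
  5='e' goto a→10 b→6
  6='eb' goto b→7
  7='ebb' goto e→8
  8='ebbe' goto d→9
  9='ebbed' goto ·  [P2 ends]
  10='ea' goto e→11
  11='eae' goto e→12
  12='eaee' goto a→13
  13='eaeea' goto a→14
  14='eaeeaa' goto ·  [P3 ends]
  15='ae' goto e→16
  16='aee' goto a→21 b→17
  17='aeeb' goto c→18
  18='aeebc' goto ·  [P4 ends]
  19='ad' goto d→20
  20='add' goto ·  [P5 ends]
  21='aeea' goto a→22
  22='aeeaa' goto ·  [P6 ends]

BFS fail/out derivation:
  n1('c'): parent n0 fail=0; on 'c' 0 → fail=0;  out ∅∪∅=∅
  n3('a'): parent n0 fail=0; on 'a' 0 → fail=0;  out ∅∪∅=∅
  n5('e'): parent n0 fail=0; on 'e' 0 → fail=0;  out ∅∪∅=∅
  n2('cb'): parent n1 fail=0; on 'b' 0 → fail=0;  out {0}∪∅={0}
  n4('ab'): parent n3 fail=0; on 'b' 0 → fail=0;  out {1}∪∅={1}
  n6('eb'): parent n5 fail=0; on 'b' 0 → fail=0;  out ∅∪∅=∅
  n10('ea'): parent n5 fail=0; on 'a' 0 → fail=3;  out ∅∪∅=∅
  n15('ae'): parent n3 fail=0; on 'e' 0 → fail=5;  out ∅∪∅=∅
  n19('ad'): parent n3 fail=0; on 'd' 0 → fail=0;  out ∅∪∅=∅
  n7('ebb'): parent n6 fail=0; on 'b' 0 → fail=0;  out ∅∪∅=∅
  n11('eae'): parent n10 fail=3; on 'e' 3 → fail=15;  out ∅∪∅=∅
  n16('aee'): parent n15 fail=5; on 'e' 5→0 → fail=5;  out ∅∪∅=∅
  n20('add'): parent n19 fail=0; on 'd' 0 → fail=0;  out {5}∪∅={5}
  n8('ebbe'): parent n7 fail=0; on 'e' 0 → fail=5;  out ∅∪∅=∅
  n12('eaee'): parent n11 fail=15; on 'e' 15 → fail=16;  out ∅∪∅=∅
  n17('aeeb'): parent n16 fail=5; on 'b' 5 → fail=6;  out ∅∪∅=∅
  n21('aeea'): parent n16 fail=5; on 'a' 5 → fail=10;  out ∅∪∅=∅
  n9('ebbed'): parent n8 fail=5; on 'd' 5→0 → fail=0;  out {2}∪∅={2}
  n13('eaeea'): parent n12 fail=16; on 'a' 16 → fail=21;  out ∅∪∅=∅
  n18('aeebc'): parent n17 fail=6; on 'c' 6→0 → fail=1;  out {4}∪∅={4}
  n22('aeeaa'): parent n21 fail=10; on 'a' 10→3→0 → fail=3;  out {6}∪∅={6}
  n14('eaeeaa'): parent n13 fail=21; on 'a' 21 → fail=22;  out {3}∪{6}={3,6}

Run:
[0] read 'e'  n0⇒n5
[1] read 'b'  n5⇒n6
[2] read 'e'  n6⇒n5 ·f
[3] read 'a'  n5⇒n10
[4] read 'e'  n10⇒n11
[5] read 'e'  n11⇒n12
[6] read 'a'  n12⇒n13
[7] read 'a'  n13⇒n14  emit P3@[2:7],P6@[3:7]
[8] read 'a'  n14⇒n3 ·f
[9] read 'a'  n3⇒n3 ·f
[10] read 'e'  n3⇒n15
[11] read 'e'  n15⇒n16
[12] read 'a'  n16⇒n21
[13] read 'd'  n21⇒n19 ·f
[14] read 'd'  n19⇒n20  emit P5@[12:14]
[15] read 'c'  n20⇒n1 ·f
[16] read 'e'  n1⇒n5 ·f
[17] read 'a'  n5⇒n10
[18] read 'b'  n10⇒n4 ·f  emit P1@[17:18]
[19] read 'e'  n4⇒n5 ·f
[20] read 'a'  n5⇒n10
[21] read 'e'  n10⇒n11

Result: [[7,3],[7,6],[14,5],[18,1]]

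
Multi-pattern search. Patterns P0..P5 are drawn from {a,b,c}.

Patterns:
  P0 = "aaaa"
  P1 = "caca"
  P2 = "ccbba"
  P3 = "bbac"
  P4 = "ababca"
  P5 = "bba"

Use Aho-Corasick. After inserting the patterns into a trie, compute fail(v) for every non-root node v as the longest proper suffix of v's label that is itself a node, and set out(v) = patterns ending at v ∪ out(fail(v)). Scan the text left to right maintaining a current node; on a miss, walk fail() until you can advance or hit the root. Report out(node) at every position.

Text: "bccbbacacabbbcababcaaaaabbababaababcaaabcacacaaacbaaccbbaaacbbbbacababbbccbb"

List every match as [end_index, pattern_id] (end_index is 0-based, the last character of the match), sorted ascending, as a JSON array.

Build:
Trie (insert patterns):
  0='ε' goto a→1 b→13 c→5
  1='a' goto a→2 b→17
  2='aa' goto a→3
  3='aaa' goto a→4
  4='aaaa' goto ·  [P0 ends]
  5='c' goto a→6 c→9
  6='ca' goto c→7
  7='cac' goto a→8
  8='caca' goto ·  [P1 ends]
  9='cc' goto b→10
  10='ccb' goto b→11
  11='ccbb' goto a→12
  12='ccbba' goto ·  [P2 ends]
  13='b' goto b→14
  14='bb' goto a→15
  15='bba' goto c→16  [P5 ends]
  16='bbac' goto ·  [P3 ends]
  17='ab' goto a→18
  18='aba' goto b→19
  19='abab' goto c→20
  20='ababc' goto a→21
  21='ababca' goto ·  [P4 ends]

Failure links (BFS by depth):
  n1('a'): parent n0 fail=0; on 'a' 0 → fail=0;  out ∅∪∅=∅
  n5('c'): parent n0 fail=0; on 'c' 0 → fail=0;  out ∅∪∅=∅
  n13('b'): parent n0 fail=0; on 'b' 0 → fail=0;  out ∅∪∅=∅
  n2('aa'): parent n1 fail=0; on 'a' 0 → fail=1;  out ∅∪∅=∅
  n6('ca'): parent n5 fail=0; on 'a' 0 → fail=1;  out ∅∪∅=∅
  n9('cc'): parent n5 fail=0; on 'c' 0 → fail=5;  out ∅∪∅=∅
  n14('bb'): parent n13 fail=0; on 'b' 0 → fail=13;  out ∅∪∅=∅
  n17('ab'): parent n1 fail=0; on 'b' 0 → fail=13;  out ∅∪∅=∅
  n3('aaa'): parent n2 fail=1; on 'a' 1 → fail=2;  out ∅∪∅=∅
  n7('cac'): parent n6 fail=1; on 'c' 1→0 → fail=5;  out ∅∪∅=∅
  n10('ccb'): parent n9 fail=5; on 'b' 5→0 → fail=13;  out ∅∪∅=∅
  n15('bba'): parent n14 fail=13; on 'a' 13→0 → fail=1;  out {5}∪∅={5}
  n18('aba'): parent n17 fail=13; on 'a' 13→0 → fail=1;  out ∅∪∅=∅
  n4('aaaa'): parent n3 fail=2; on 'a' 2 → fail=3;  out {0}∪∅={0}
  n8('caca'): parent n7 fail=5; on 'a' 5 → fail=6;  out {1}∪∅={1}
  n11('ccbb'): parent n10 fail=13; on 'b' 13 → fail=14;  out ∅∪∅=∅
  n16('bbac'): parent n15 fail=1; on 'c' 1→0 → fail=5;  out {3}∪∅={3}
  n19('abab'): parent n18 fail=1; on 'b' 1 → fail=17;  out ∅∪∅=∅
  n12('ccbba'): parent n11 fail=14; on 'a' 14 → fail=15;  out {2}∪{5}={2,5}
  n20('ababc'): parent n19 fail=17; on 'c' 17→13→0 → fail=5;  out ∅∪∅=∅
  n21('ababca'): parent n20 fail=5; on 'a' 5 → fail=6;  out {4}∪∅={4}

Scan:
[0] read 'b'  n0⇒n13
[1] read 'c'  n13⇒n5 (fail-walked)
[2] read 'c'  n5⇒n9
[3] read 'b'  n9⇒n10
[4] read 'b'  n10⇒n11
[5] read 'a'  n11⇒n12  emit P2@[1:5],P5@[3:5]
[6] read 'c'  n12⇒n16 (fail-walked)  emit P3@[3:6]
[7] read 'a'  n16⇒n6 (fail-walked)
[8] read 'c'  n6⇒n7
[9] read 'a'  n7⇒n8  emit P1@[6:9]
[10] read 'b'  n8⇒n17 (fail-walked)
[11] read 'b'  n17⇒n14 (fail-walked)
[12] read 'b'  n14⇒n14 (fail-walked)
[13] read 'c'  n14⇒n5 (fail-walked)
[14] read 'a'  n5⇒n6
[15] read 'b'  n6⇒n17 (fail-walked)
[16] read 'a'  n17⇒n18
[17] read 'b'  n18⇒n19
[18] read 'c'  n19⇒n20
[19] read 'a'  n20⇒n21  emit P4@[14:19]
[20] read 'a'  n21⇒n2 (fail-walked)
[21] read 'a'  n2⇒n3
[22] read 'a'  n3⇒n4  emit P0@[19:22]
[23] read 'a'  n4⇒n4 (fail-walked)  emit P0@[20:23]
[24] read 'b'  n4⇒n17 (fail-walked)
[25] read 'b'  n17⇒n14 (fail-walked)
[26] read 'a'  n14⇒n15  emit P5@[24:26]
[27] read 'b'  n15⇒n17 (fail-walked)
[28] read 'a'  n17⇒n18
[29] read 'b'  n18⇒n19
[30] read 'a'  n19⇒n18 (fail-walked)
[31] read 'a'  n18⇒n2 (fail-walked)
[32] read 'b'  n2⇒n17 (fail-walked)
[33] read 'a'  n17⇒n18
[34] read 'b'  n18⇒n19
[35] read 'c'  n19⇒n20
[36] read 'a'  n20⇒n21  emit P4@[31:36]
[37] read 'a'  n21⇒n2 (fail-walked)
[38] read 'a'  n2⇒n3
[39] read 'b'  n3⇒n17 (fail-walked)
[40] read 'c'  n17⇒n5 (fail-walked)
[41] read 'a'  n5⇒n6
[42] read 'c'  n6⇒n7
[43] read 'a'  n7⇒n8  emit P1@[40:43]
[44] read 'c'  n8⇒n7 (fail-walked)
[45] read 'a'  n7⇒n8  emit P1@[42:45]
[46] read 'a'  n8⇒n2 (fail-walked)
[47] read 'a'  n2⇒n3
[48] read 'c'  n3⇒n5 (fail-walked)
[49] read 'b'  n5⇒n13 (fail-walked)
[50] read 'a'  n13⇒n1 (fail-walked)
[51] read 'a'  n1⇒n2
[52] read 'c'  n2⇒n5 (fail-walked)
[53] read 'c'  n5⇒n9
[54] read 'b'  n9⇒n10
[55] read 'b'  n10⇒n11
[56] read 'a'  n11⇒n12  emit P2@[52:56],P5@[54:56]
[57] read 'a'  n12⇒n2 (fail-walked)
[58] read 'a'  n2⇒n3
[59] read 'c'  n3⇒n5 (fail-walked)
[60] read 'b'  n5⇒n13 (fail-walked)
[61] read 'b'  n13⇒n14
[62] read 'b'  n14⇒n14 (fail-walked)
[63] read 'b'  n14⇒n14 (fail-walked)
[64] read 'a'  n14⇒n15  emit P5@[62:64]
[65] read 'c'  n15⇒n16  emit P3@[62:65]
[66] read 'a'  n16⇒n6 (fail-walked)
[67] read 'b'  n6⇒n17 (fail-walked)
[68] read 'a'  n17⇒n18
[69] read 'b'  n18⇒n19
[70] read 'b'  n19⇒n14 (fail-walked)
[71] read 'b'  n14⇒n14 (fail-walked)
[72] read 'c'  n14⇒n5 (fail-walked)
[73] read 'c'  n5⇒n9
[74] read 'b'  n9⇒n10
[75] read 'b'  n10⇒n11

Matches: [[5,2],[5,5],[6,3],[9,1],[19,4],[22,0],[23,0],[26,5],[36,4],[43,1],[45,1],[56,2],[56,5],[64,5],[65,3]]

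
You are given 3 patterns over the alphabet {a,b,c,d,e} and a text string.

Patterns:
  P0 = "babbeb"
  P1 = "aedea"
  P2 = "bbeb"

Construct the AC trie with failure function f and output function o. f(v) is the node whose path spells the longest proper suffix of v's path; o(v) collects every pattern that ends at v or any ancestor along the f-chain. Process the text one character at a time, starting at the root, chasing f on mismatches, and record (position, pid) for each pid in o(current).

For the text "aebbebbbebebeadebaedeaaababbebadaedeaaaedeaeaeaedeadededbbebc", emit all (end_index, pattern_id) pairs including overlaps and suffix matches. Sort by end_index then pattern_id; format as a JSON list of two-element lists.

Construct AC machine:
Trie nodes:
  0='ε' goto a→7 b→1
  1='b' goto a→2 b→12
  2='ba' goto b→3
  3='bab' goto b→4
  4='babb' goto e→5
  5='babbe' goto b→6
  6='babbeb' goto ·  [P0 ends]
  7='a' goto e→8
  8='ae' goto d→9
  9='aed' goto e→10
  10='aede' goto a→11
  11='aedea' goto ·  [P1 ends]
  12='bb' goto e→13
  13='bbe' goto b→14
  14='bbeb' goto ·  [P2 ends]

Failure links (BFS by depth):
  n1('b'): parent n0 fail=0; on 'b' 0 → fail=0;  out ∅∪∅=∅
  n7('a'): parent n0 fail=0; on 'a' 0 → fail=0;  out ∅∪∅=∅
  n2('ba'): parent n1 fail=0; on 'a' 0 → fail=7;  out ∅∪∅=∅
  n8('ae'): parent n7 fail=0; on 'e' 0 → fail=0;  out ∅∪∅=∅
  n12('bb'): parent n1 fail=0; on 'b' 0 → fail=1;  out ∅∪∅=∅
  n3('bab'): parent n2 fail=7; on 'b' 7→0 → fail=1;  out ∅∪∅=∅
  n9('aed'): parent n8 fail=0; on 'd' 0 → fail=0;  out ∅∪∅=∅
  n13('bbe'): parent n12 fail=1; on 'e' 1→0 → fail=0;  out ∅∪∅=∅
  n4('babb'): parent n3 fail=1; on 'b' 1 → fail=12;  out ∅∪∅=∅
  n10('aede'): parent n9 fail=0; on 'e' 0 → fail=0;  out ∅∪∅=∅
  n14('bbeb'): parent n13 fail=0; on 'b' 0 → fail=1;  out {2}∪∅={2}
  n5('babbe'): parent n4 fail=12; on 'e' 12 → fail=13;  out ∅∪∅=∅
  n11('aedea'): parent n10 fail=0; on 'a' 0 → fail=7;  out {1}∪∅={1}
  n6('babbeb'): parent n5 fail=13; on 'b' 13 → fail=14;  out {0}∪{2}={0,2}

Text stream:
[0] read 'a'  n0⇒n7
[1] read 'e'  n7⇒n8
[2] read 'b'  n8⇒n1 (via fail)
[3] read 'b'  n1⇒n12
[4] read 'e'  n12⇒n13
[5] read 'b'  n13⇒n14  emit P2@[2:5]
[6] read 'b'  n14⇒n12 (via fail)
[7] read 'b'  n12⇒n12 (via fail)
[8] read 'e'  n12⇒n13
[9] read 'b'  n13⇒n14  emit P2@[6:9]
[10] read 'e'  n14⇒n0 (via fail)
[11] read 'b'  n0⇒n1
[12] read 'e'  n1⇒n0 (via fail)
[13] read 'a'  n0⇒n7
[14] read 'd'  n7⇒n0 (via fail)
[15] read 'e'  n0⇒n0
[16] read 'b'  n0⇒n1
[17] read 'a'  n1⇒n2
[18] read 'e'  n2⇒n8 (via fail)
[19] read 'd'  n8⇒n9
[20] read 'e'  n9⇒n10
[21] read 'a'  n10⇒n11  emit P1@[17:21]
[22] read 'a'  n11⇒n7 (via fail)
[23] read 'a'  n7⇒n7 (via fail)
[24] read 'b'  n7⇒n1 (via fail)
[25] read 'a'  n1⇒n2
[26] read 'b'  n2⇒n3
[27] read 'b'  n3⇒n4
[28] read 'e'  n4⇒n5
[29] read 'b'  n5⇒n6  emit P0@[24:29],P2@[26:29]
[30] read 'a'  n6⇒n2 (via fail)
[31] read 'd'  n2⇒n0 (via fail)
[32] read 'a'  n0⇒n7
[33] read 'e'  n7⇒n8
[34] read 'd'  n8⇒n9
[35] read 'e'  n9⇒n10
[36] read 'a'  n10⇒n11  emit P1@[32:36]
[37] read 'a'  n11⇒n7 (via fail)
[38] read 'a'  n7⇒n7 (via fail)
[39] read 'e'  n7⇒n8
[40] read 'd'  n8⇒n9
[41] read 'e'  n9⇒n10
[42] read 'a'  n10⇒n11  emit P1@[38:42]
[43] read 'e'  n11⇒n8 (via fail)
[44] read 'a'  n8⇒n7 (via fail)
[45] read 'e'  n7⇒n8
[46] read 'a'  n8⇒n7 (via fail)
[47] read 'e'  n7⇒n8
[48] read 'd'  n8⇒n9
[49] read 'e'  n9⇒n10
[50] read 'a'  n10⇒n11  emit P1@[46:50]
[51] read 'd'  n11⇒n0 (via fail)
[52] read 'e'  n0⇒n0
[53] read 'd'  n0⇒n0
[54] read 'e'  n0⇒n0
[55] read 'd'  n0⇒n0
[56] read 'b'  n0⇒n1
[57] read 'b'  n1⇒n12
[58] read 'e'  n12⇒n13
[59] read 'b'  n13⇒n14  emit P2@[56:59]
[60] read 'c'  n14⇒n0 (via fail)

Result: [[5,2],[9,2],[21,1],[29,0],[29,2],[36,1],[42,1],[50,1],[59,2]]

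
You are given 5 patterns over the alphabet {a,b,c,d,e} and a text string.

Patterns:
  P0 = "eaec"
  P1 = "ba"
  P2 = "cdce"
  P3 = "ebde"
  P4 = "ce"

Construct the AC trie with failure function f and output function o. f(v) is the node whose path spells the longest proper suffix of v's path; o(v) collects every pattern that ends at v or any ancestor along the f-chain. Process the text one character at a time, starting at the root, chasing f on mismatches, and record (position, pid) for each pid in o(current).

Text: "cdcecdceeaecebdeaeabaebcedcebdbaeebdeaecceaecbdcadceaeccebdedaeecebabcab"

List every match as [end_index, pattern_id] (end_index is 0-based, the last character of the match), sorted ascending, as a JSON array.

Build:
Trie nodes:
  0='ε' goto b→5 c→7 e→1
  1='e' goto a→2 b→11
  2='ea' goto e→3
  3='eae' goto c→4
  4='eaec' goto ·  ←P0
  5='b' goto a→6
  6='ba' goto ·  ←P1
  7='c' goto d→8 e→14
  8='cd' goto c→9
  9='cdc' goto e→10
  10='cdce' goto ·  ←P2
  11='eb' goto d→12
  12='ebd' goto e→13
  13='ebde' goto ·  ←P3
  14='ce' goto ·  ←P4

Failure links (BFS by depth):
  n1('e'): parent n0 fail=0; on 'e' 0 → fail=0;  out ∅∪∅=∅
  n5('b'): parent n0 fail=0; on 'b' 0 → fail=0;  out ∅∪∅=∅
  n7('c'): parent n0 fail=0; on 'c' 0 → fail=0;  out ∅∪∅=∅
  n2('ea'): parent n1 fail=0; on 'a' 0 → fail=0;  out ∅∪∅=∅
  n6('ba'): parent n5 fail=0; on 'a' 0 → fail=0;  out {1}∪∅={1}
  n8('cd'): parent n7 fail=0; on 'd' 0 → fail=0;  out ∅∪∅=∅
  n11('eb'): parent n1 fail=0; on 'b' 0 → fail=5;  out ∅∪∅=∅
  n14('ce'): parent n7 fail=0; on 'e' 0 → fail=1;  out {4}∪∅={4}
  n3('eae'): parent n2 fail=0; on 'e' 0 → fail=1;  out ∅∪∅=∅
  n9('cdc'): parent n8 fail=0; on 'c' 0 → fail=7;  out ∅∪∅=∅
  n12('ebd'): parent n11 fail=5; on 'd' 5→0 → fail=0;  out ∅∪∅=∅
  n4('eaec'): parent n3 fail=1; on 'c' 1→0 → fail=7;  out {0}∪∅={0}
  n10('cdce'): parent n9 fail=7; on 'e' 7 → fail=14;  out {2}∪{4}={2,4}
  n13('ebde'): parent n12 fail=0; on 'e' 0 → fail=1;  out {3}∪∅={3}

Scan:
[0] read 'c'  n0⇒n7
[1] read 'd'  n7⇒n8
[2] read 'c'  n8⇒n9
[3] read 'e'  n9⇒n10  emit P2@[0:3],P4@[2:3]
[4] read 'c'  n10⇒n7 (via fail)
[5] read 'd'  n7⇒n8
[6] read 'c'  n8⇒n9
[7] read 'e'  n9⇒n10  emit P2@[4:7],P4@[6:7]
[8] read 'e'  n10⇒n1 (via fail)
[9] read 'a'  n1⇒n2
[10] read 'e'  n2⇒n3
[11] read 'c'  n3⇒n4  emit P0@[8:11]
[12] read 'e'  n4⇒n14 (via fail)  emit P4@[11:12]
[13] read 'b'  n14⇒n11 (via fail)
[14] read 'd'  n11⇒n12
[15] read 'e'  n12⇒n13  emit P3@[12:15]
[16] read 'a'  n13⇒n2 (via fail)
[17] read 'e'  n2⇒n3
[18] read 'a'  n3⇒n2 (via fail)
[19] read 'b'  n2⇒n5 (via fail)
[20] read 'a'  n5⇒n6  emit P1@[19:20]
[21] read 'e'  n6⇒n1 (via fail)
[22] read 'b'  n1⇒n11
[23] read 'c'  n11⇒n7 (via fail)
[24] read 'e'  n7⇒n14  emit P4@[23:24]
[25] read 'd'  n14⇒n0 (via fail)
[26] read 'c'  n0⇒n7
[27] read 'e'  n7⇒n14  emit P4@[26:27]
[28] read 'b'  n14⇒n11 (via fail)
[29] read 'd'  n11⇒n12
[30] read 'b'  n12⇒n5 (via fail)
[31] read 'a'  n5⇒n6  emit P1@[30:31]
[32] read 'e'  n6⇒n1 (via fail)
[33] read 'e'  n1⇒n1 (via fail)
[34] read 'b'  n1⇒n11
[35] read 'd'  n11⇒n12
[36] read 'e'  n12⇒n13  emit P3@[33:36]
[37] read 'a'  n13⇒n2 (via fail)
[38] read 'e'  n2⇒n3
[39] read 'c'  n3⇒n4  emit P0@[36:39]
[40] read 'c'  n4⇒n7 (via fail)
[41] read 'e'  n7⇒n14  emit P4@[40:41]
[42] read 'a'  n14⇒n2 (via fail)
[43] read 'e'  n2⇒n3
[44] read 'c'  n3⇒n4  emit P0@[41:44]
[45] read 'b'  n4⇒n5 (via fail)
[46] read 'd'  n5⇒n0 (via fail)
[47] read 'c'  n0⇒n7
[48] read 'a'  n7⇒n0 (via fail)
[49] read 'd'  n0⇒n0
[50] read 'c'  n0⇒n7
[51] read 'e'  n7⇒n14  emit P4@[50:51]
[52] read 'a'  n14⇒n2 (via fail)
[53] read 'e'  n2⇒n3
[54] read 'c'  n3⇒n4  emit P0@[51:54]
[55] read 'c'  n4⇒n7 (via fail)
[56] read 'e'  n7⇒n14  emit P4@[55:56]
[57] read 'b'  n14⇒n11 (via fail)
[58] read 'd'  n11⇒n12
[59] read 'e'  n12⇒n13  emit P3@[56:59]
[60] read 'd'  n13⇒n0 (via fail)
[61] read 'a'  n0⇒n0
[62] read 'e'  n0⇒n1
[63] read 'e'  n1⇒n1 (via fail)
[64] read 'c'  n1⇒n7 (via fail)
[65] read 'e'  n7⇒n14  emit P4@[64:65]
[66] read 'b'  n14⇒n11 (via fail)
[67] read 'a'  n11⇒n6 (via fail)  emit P1@[66:67]
[68] read 'b'  n6⇒n5 (via fail)
[69] read 'c'  n5⇒n7 (via fail)
[70] read 'a'  n7⇒n0 (via fail)
[71] read 'b'  n0⇒n5

Matches: [[3,2],[3,4],[7,2],[7,4],[11,0],[12,4],[15,3],[20,1],[24,4],[27,4],[31,1],[36,3],[39,0],[41,4],[44,0],[51,4],[54,0],[56,4],[59,3],[65,4],[67,1]]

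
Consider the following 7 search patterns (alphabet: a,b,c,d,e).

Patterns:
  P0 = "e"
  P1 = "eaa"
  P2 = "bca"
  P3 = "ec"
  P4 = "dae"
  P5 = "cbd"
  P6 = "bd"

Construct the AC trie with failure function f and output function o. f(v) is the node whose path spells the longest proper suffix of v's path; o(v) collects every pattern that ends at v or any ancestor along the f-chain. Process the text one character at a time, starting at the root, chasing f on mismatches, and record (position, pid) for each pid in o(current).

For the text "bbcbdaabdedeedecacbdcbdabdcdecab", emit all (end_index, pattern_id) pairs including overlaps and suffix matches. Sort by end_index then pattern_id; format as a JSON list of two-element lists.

Build automaton:
Trie (insert patterns):
  0='ε' goto b→4 c→11 d→8 e→1
  1='e' goto a→2 c→7  [P0 ends]
  2='ea' goto a→3
  3='eaa' goto ·  [P1 ends]
  4='b' goto c→5 d→14
  5='bc' goto a→6
  6='bca' goto ·  [P2 ends]
  7='ec' goto ·  [P3 ends]
  8='d' goto a→9
  9='da' goto e→10
  10='dae' goto ·  [P4 ends]
  11='c' goto b→12
  12='cb' goto d→13
  13='cbd' goto ·  [P5 ends]
  14='bd' goto ·  [P6 ends]

Failure links (BFS by depth):
  n1('e'): parent n0 fail=0; on 'e' 0 → fail=0;  out {0}∪∅={0}
  n4('b'): parent n0 fail=0; on 'b' 0 → fail=0;  out ∅∪∅=∅
  n8('d'): parent n0 fail=0; on 'd' 0 → fail=0;  out ∅∪∅=∅
  n11('c'): parent n0 fail=0; on 'c' 0 → fail=0;  out ∅∪∅=∅
  n2('ea'): parent n1 fail=0; on 'a' 0 → fail=0;  out ∅∪∅=∅
  n5('bc'): parent n4 fail=0; on 'c' 0 → fail=11;  out ∅∪∅=∅
  n7('ec'): parent n1 fail=0; on 'c' 0 → fail=11;  out {3}∪∅={3}
  n9('da'): parent n8 fail=0; on 'a' 0 → fail=0;  out ∅∪∅=∅
  n12('cb'): parent n11 fail=0; on 'b' 0 → fail=4;  out ∅∪∅=∅
  n14('bd'): parent n4 fail=0; on 'd' 0 → fail=8;  out {6}∪∅={6}
  n3('eaa'): parent n2 fail=0; on 'a' 0 → fail=0;  out {1}∪∅={1}
  n6('bca'): parent n5 fail=11; on 'a' 11→0 → fail=0;  out {2}∪∅={2}
  n10('dae'): parent n9 fail=0; on 'e' 0 → fail=1;  out {4}∪{0}={0,4}
  n13('cbd'): parent n12 fail=4; on 'd' 4 → fail=14;  out {5}∪{6}={5,6}

Run:
pos 0 'b': at 4
pos 1 'b': at 4 ·f
pos 2 'c': at 5
pos 3 'b': at 12 ·f
pos 4 'd': at 13  emit P5@[2:4],P6@[3:4]
pos 5 'a': at 9 ·f
pos 6 'a': at 0 ·f
pos 7 'b': at 4
pos 8 'd': at 14  emit P6@[7:8]
pos 9 'e': at 1 ·f  emit P0@[9:9]
pos 10 'd': at 8 ·f
pos 11 'e': at 1 ·f  emit P0@[11:11]
pos 12 'e': at 1 ·f  emit P0@[12:12]
pos 13 'd': at 8 ·f
pos 14 'e': at 1 ·f  emit P0@[14:14]
pos 15 'c': at 7  emit P3@[14:15]
pos 16 'a': at 0 ·f
pos 17 'c': at 11
pos 18 'b': at 12
pos 19 'd': at 13  emit P5@[17:19],P6@[18:19]
pos 20 'c': at 11 ·f
pos 21 'b': at 12
pos 22 'd': at 13  emit P5@[20:22],P6@[21:22]
pos 23 'a': at 9 ·f
pos 24 'b': at 4 ·f
pos 25 'd': at 14  emit P6@[24:25]
pos 26 'c': at 11 ·f
pos 27 'd': at 8 ·f
pos 28 'e': at 1 ·f  emit P0@[28:28]
pos 29 'c': at 7  emit P3@[28:29]
pos 30 'a': at 0 ·f
pos 31 'b': at 4

All matches (sorted): [[4,5],[4,6],[8,6],[9,0],[11,0],[12,0],[14,0],[15,3],[19,5],[19,6],[22,5],[22,6],[25,6],[28,0],[29,3]]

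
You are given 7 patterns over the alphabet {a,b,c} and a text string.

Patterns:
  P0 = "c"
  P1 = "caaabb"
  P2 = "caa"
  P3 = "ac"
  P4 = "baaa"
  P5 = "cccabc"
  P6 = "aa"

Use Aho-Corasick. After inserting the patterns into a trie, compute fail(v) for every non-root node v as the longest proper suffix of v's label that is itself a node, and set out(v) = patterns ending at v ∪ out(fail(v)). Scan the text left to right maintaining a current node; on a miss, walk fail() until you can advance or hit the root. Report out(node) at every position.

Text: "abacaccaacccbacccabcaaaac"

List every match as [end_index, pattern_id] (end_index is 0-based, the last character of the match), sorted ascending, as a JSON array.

Construct AC machine:
Trie nodes:
  n0 'ε': a→7 b→9 c→1
  n1 'c': a→2 c→13  ←P0
  n2 'ca': a→3
  n3 'caa': a→4  ←P2
  n4 'caaa': b→5
  n5 'caaab': b→6
  n6 'caaabb': ·  ←P1
  n7 'a': a→18 c→8
  n8 'ac': ·  ←P3
  n9 'b': a→10
  n10 'ba': a→11
  n11 'baa': a→12
  n12 'baaa': ·  ←P4
  n13 'cc': c→14
  n14 'ccc': a→15
  n15 'ccca': b→16
  n16 'cccab': c→17
  n17 'cccabc': ·  ←P5
  n18 'aa': ·  ←P6

BFS fail/out derivation:
  fail(1) 'c': from fail(0)=0 chase 'c': 0 ⇒ 0;  out={0}∪out(0)={0}
  fail(7) 'a': from fail(0)=0 chase 'a': 0 ⇒ 0;  out=∅∪out(0)=∅
  fail(9) 'b': from fail(0)=0 chase 'b': 0 ⇒ 0;  out=∅∪out(0)=∅
  fail(2) 'ca': from fail(1)=0 chase 'a': 0 ⇒ 7;  out=∅∪out(7)=∅
  fail(8) 'ac': from fail(7)=0 chase 'c': 0 ⇒ 1;  out={3}∪out(1)={0,3}
  fail(10) 'ba': from fail(9)=0 chase 'a': 0 ⇒ 7;  out=∅∪out(7)=∅
  fail(13) 'cc': from fail(1)=0 chase 'c': 0 ⇒ 1;  out=∅∪out(1)={0}
  fail(18) 'aa': from fail(7)=0 chase 'a': 0 ⇒ 7;  out={6}∪out(7)={6}
  fail(3) 'caa': from fail(2)=7 chase 'a': 7 ⇒ 18;  out={2}∪out(18)={2,6}
  fail(11) 'baa': from fail(10)=7 chase 'a': 7 ⇒ 18;  out=∅∪out(18)={6}
  fail(14) 'ccc': from fail(13)=1 chase 'c': 1 ⇒ 13;  out=∅∪out(13)={0}
  fail(4) 'caaa': from fail(3)=18 chase 'a': 18→7 ⇒ 18;  out=∅∪out(18)={6}
  fail(12) 'baaa': from fail(11)=18 chase 'a': 18→7 ⇒ 18;  out={4}∪out(18)={4,6}
  fail(15) 'ccca': from fail(14)=13 chase 'a': 13→1 ⇒ 2;  out=∅∪out(2)=∅
  fail(5) 'caaab': from fail(4)=18 chase 'b': 18→7→0 ⇒ 9;  out=∅∪out(9)=∅
  fail(16) 'cccab': from fail(15)=2 chase 'b': 2→7→0 ⇒ 9;  out=∅∪out(9)=∅
  fail(6) 'caaabb': from fail(5)=9 chase 'b': 9→0 ⇒ 9;  out={1}∪out(9)={1}
  fail(17) 'cccabc': from fail(16)=9 chase 'c': 9→0 ⇒ 1;  out={5}∪out(1)={0,5}

Text stream:
pos 0 'a': at 7
pos 1 'b': at 9 (fail-walked)
pos 2 'a': at 10
pos 3 'c': at 8 (fail-walked)  emit P0@[3:3],P3@[2:3]
pos 4 'a': at 2 (fail-walked)
pos 5 'c': at 8 (fail-walked)  emit P0@[5:5],P3@[4:5]
pos 6 'c': at 13 (fail-walked)  emit P0@[6:6]
pos 7 'a': at 2 (fail-walked)
pos 8 'a': at 3  emit P2@[6:8],P6@[7:8]
pos 9 'c': at 8 (fail-walked)  emit P0@[9:9],P3@[8:9]
pos 10 'c': at 13 (fail-walked)  emit P0@[10:10]
pos 11 'c': at 14  emit P0@[11:11]
pos 12 'b': at 9 (fail-walked)
pos 13 'a': at 10
pos 14 'c': at 8 (fail-walked)  emit P0@[14:14],P3@[13:14]
pos 15 'c': at 13 (fail-walked)  emit P0@[15:15]
pos 16 'c': at 14  emit P0@[16:16]
pos 17 'a': at 15
pos 18 'b': at 16
pos 19 'c': at 17  emit P0@[19:19],P5@[14:19]
pos 20 'a': at 2 (fail-walked)
pos 21 'a': at 3  emit P2@[19:21],P6@[20:21]
pos 22 'a': at 4  emit P6@[21:22]
pos 23 'a': at 18 (fail-walked)  emit P6@[22:23]
pos 24 'c': at 8 (fail-walked)  emit P0@[24:24],P3@[23:24]

Matches: [[3,0],[3,3],[5,0],[5,3],[6,0],[8,2],[8,6],[9,0],[9,3],[10,0],[11,0],[14,0],[14,3],[15,0],[16,0],[19,0],[19,5],[21,2],[21,6],[22,6],[23,6],[24,0],[24,3]]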